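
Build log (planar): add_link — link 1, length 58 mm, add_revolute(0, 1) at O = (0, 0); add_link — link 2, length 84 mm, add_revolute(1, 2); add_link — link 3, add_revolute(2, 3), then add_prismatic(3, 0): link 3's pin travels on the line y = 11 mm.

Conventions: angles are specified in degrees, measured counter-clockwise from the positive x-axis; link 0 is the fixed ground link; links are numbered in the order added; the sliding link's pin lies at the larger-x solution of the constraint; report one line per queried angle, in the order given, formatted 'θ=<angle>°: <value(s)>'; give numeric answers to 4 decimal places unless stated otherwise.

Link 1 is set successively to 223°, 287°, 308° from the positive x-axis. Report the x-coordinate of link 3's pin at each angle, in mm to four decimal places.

geometry: r = 58 mm, L = 84 mm, e = 11 mm
θ=223°: crank pin P = (r cos θ, r sin θ) = (-42.418515, -39.555905)
θ=223°: h = r sin θ − e = -39.555905 − 11 = -50.555905
θ=223°: x = r cos θ + √(L² − h²) = -42.418515 + 67.082788 = 24.664274
θ=287°: crank pin P = (r cos θ, r sin θ) = (16.957559, -55.465676)
θ=287°: h = r sin θ − e = -55.465676 − 11 = -66.465676
θ=287°: x = r cos θ + √(L² − h²) = 16.957559 + 51.364520 = 68.322079
θ=308°: crank pin P = (r cos θ, r sin θ) = (35.708366, -45.704624)
θ=308°: h = r sin θ − e = -45.704624 − 11 = -56.704624
θ=308°: x = r cos θ + √(L² − h²) = 35.708366 + 61.972459 = 97.680824

θ=223°: 24.6643
θ=287°: 68.3221
θ=308°: 97.6808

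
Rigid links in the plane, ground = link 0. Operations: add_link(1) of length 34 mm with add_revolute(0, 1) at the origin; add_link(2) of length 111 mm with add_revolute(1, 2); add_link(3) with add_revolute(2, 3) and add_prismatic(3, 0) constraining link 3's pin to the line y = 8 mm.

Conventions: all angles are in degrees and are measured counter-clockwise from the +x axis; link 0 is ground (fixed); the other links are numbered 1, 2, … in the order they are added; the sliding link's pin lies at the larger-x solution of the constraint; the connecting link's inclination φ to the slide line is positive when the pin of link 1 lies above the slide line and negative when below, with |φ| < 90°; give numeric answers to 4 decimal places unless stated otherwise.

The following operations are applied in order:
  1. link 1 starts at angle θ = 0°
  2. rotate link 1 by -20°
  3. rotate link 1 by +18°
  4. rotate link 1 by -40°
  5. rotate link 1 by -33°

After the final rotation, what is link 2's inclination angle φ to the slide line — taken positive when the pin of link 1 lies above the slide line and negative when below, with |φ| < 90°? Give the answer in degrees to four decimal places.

geometry: r = 34 mm, L = 111 mm, e = 8 mm; θ starts at 0°
rotate link 1 by -20°: θ ← 0° -20° = -20°
rotate link 1 by +18°: θ ← -20° +18° = -2°
rotate link 1 by -40°: θ ← -2° -40° = -42°
rotate link 1 by -33°: θ ← -42° -33° = -75°
h = r sin θ − e = -32.841478 − 8 = -40.841478
sin φ = h / L = -40.841478 / 111 = -0.36794124
φ = arcsin(-0.36794124) = -21.588704°

-21.5887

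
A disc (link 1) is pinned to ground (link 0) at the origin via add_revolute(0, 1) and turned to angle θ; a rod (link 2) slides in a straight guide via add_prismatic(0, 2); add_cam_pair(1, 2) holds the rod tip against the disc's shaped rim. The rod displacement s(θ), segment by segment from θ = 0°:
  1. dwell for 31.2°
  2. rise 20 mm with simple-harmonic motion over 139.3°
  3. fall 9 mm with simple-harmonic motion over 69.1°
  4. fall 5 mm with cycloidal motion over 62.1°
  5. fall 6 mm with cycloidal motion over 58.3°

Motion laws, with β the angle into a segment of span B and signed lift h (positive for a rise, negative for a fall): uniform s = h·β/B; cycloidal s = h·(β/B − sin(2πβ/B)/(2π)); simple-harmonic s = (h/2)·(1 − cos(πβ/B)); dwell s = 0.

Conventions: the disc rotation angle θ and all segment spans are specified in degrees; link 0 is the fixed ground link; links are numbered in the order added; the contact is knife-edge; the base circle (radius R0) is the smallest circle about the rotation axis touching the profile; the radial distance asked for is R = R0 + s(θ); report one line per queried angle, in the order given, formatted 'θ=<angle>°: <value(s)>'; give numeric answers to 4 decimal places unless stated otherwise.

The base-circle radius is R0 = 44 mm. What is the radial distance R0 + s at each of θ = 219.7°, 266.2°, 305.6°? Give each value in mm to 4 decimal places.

segment 1 (0° to 31.2°, dwell): s unchanged at 0.0000
segment 2 (31.2° to 170.5°, simple-harmonic, h = 20) is passed completely: s = 0.0000 + (20) = 20.0000
θ = 219.7° falls in segment 3 (170.5° to 239.6°, simple-harmonic, h = -9): β = 219.7 − 170.5 = 49.2°, B = 69.1°; Δs = -9/2·(1 − cos(π·0.7120)) = -7.2805; s = 20.0000 − 7.2805 = 12.7195
segment 3 (170.5° to 239.6°, simple-harmonic, h = -9) is passed completely: s = 20.0000 + (-9) = 11.0000
θ = 266.2° falls in segment 4 (239.6° to 301.7°, cycloidal, h = -5): β = 266.2 − 239.6 = 26.6°, B = 62.1°; Δs = -5·(0.4283 − sin(2π·0.4283)/(2π)) = -1.7954; s = 11.0000 − 1.7954 = 9.2046
segment 4 (239.6° to 301.7°, cycloidal, h = -5) is passed completely: s = 11.0000 + (-5) = 6.0000
θ = 305.6° falls in segment 5 (301.7° to 360°, cycloidal, h = -6): β = 305.6 − 301.7 = 3.9°, B = 58.3°; Δs = -6·(0.0669 − sin(2π·0.0669)/(2π)) = -0.0117; s = 6.0000 − 0.0117 = 5.9883
θ=219.7°: R = R0 + s = 44 + 12.7195 = 56.7195
θ=266.2°: R = R0 + s = 44 + 9.2046 = 53.2046
θ=305.6°: R = R0 + s = 44 + 5.9883 = 49.9883

θ=219.7°: 56.7195
θ=266.2°: 53.2046
θ=305.6°: 49.9883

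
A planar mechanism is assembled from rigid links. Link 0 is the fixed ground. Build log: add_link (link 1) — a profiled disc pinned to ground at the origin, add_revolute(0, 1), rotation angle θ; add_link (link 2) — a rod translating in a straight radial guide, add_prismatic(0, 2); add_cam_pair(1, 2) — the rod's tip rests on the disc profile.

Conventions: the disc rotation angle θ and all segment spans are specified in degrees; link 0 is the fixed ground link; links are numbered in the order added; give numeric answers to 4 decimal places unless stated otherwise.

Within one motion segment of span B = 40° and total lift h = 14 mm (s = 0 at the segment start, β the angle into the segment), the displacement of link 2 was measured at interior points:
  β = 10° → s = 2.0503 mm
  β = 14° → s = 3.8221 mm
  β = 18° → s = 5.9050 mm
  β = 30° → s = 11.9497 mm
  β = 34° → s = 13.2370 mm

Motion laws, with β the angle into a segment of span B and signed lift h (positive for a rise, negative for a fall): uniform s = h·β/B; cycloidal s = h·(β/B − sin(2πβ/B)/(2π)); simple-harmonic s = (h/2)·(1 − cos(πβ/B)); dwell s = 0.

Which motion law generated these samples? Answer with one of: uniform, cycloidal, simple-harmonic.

candidates at β/B = r: uniform s = h·r (linear in β); cycloidal s = h·(r − sin(2πr)/(2π)); simple-harmonic s = (h/2)(1 − cos(πr))
β=10°: printed 2.0503 | uniform 3.5000, cycloidal 1.2718, simple-harmonic 2.0503
β=14°: printed 3.8221 | uniform 4.9000, cycloidal 3.0974, simple-harmonic 3.8221
β=18°: printed 5.9050 | uniform 6.3000, cycloidal 5.6115, simple-harmonic 5.9050
β=30°: printed 11.9497 | uniform 10.5000, cycloidal 12.7282, simple-harmonic 11.9497
β=34°: printed 13.2370 | uniform 11.9000, cycloidal 13.7026, simple-harmonic 13.2370
only one law matches every sample → simple-harmonic

simple-harmonic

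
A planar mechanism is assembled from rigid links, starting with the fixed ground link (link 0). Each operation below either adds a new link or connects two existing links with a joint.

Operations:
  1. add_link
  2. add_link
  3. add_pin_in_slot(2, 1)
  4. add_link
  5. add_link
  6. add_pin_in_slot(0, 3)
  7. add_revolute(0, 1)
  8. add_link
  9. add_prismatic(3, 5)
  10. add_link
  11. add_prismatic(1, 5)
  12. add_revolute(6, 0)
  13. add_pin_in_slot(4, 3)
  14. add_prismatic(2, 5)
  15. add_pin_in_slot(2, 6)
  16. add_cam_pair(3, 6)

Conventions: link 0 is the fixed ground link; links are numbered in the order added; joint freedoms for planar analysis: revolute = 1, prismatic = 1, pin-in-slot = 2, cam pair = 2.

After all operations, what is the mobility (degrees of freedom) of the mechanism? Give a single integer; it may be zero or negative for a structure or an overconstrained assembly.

L=1 J1=0 J2=0
add link → L=2 J1=0 J2=0
add link → L=3 J1=0 J2=0
PS@2,1 dof=2 J2 → L=3 J1=0 J2=1
add link → L=4 J1=0 J2=1
add link → L=5 J1=0 J2=1
PS@0,3 dof=2 J2 → L=5 J1=0 J2=2
R@0,1 dof=1 J1 → L=5 J1=1 J2=2
add link → L=6 J1=1 J2=2
P@3,5 dof=1 J1 → L=6 J1=2 J2=2
add link → L=7 J1=2 J2=2
P@1,5 dof=1 J1 → L=7 J1=3 J2=2
R@6,0 dof=1 J1 → L=7 J1=4 J2=2
PS@4,3 dof=2 J2 → L=7 J1=4 J2=3
P@2,5 dof=1 J1 → L=7 J1=5 J2=3
PS@2,6 dof=2 J2 → L=7 J1=5 J2=4
C@3,6 dof=2 J2 → L=7 J1=5 J2=5
M=3(L−1)−2J1−J2=3·6−2·5−5=3

M = 3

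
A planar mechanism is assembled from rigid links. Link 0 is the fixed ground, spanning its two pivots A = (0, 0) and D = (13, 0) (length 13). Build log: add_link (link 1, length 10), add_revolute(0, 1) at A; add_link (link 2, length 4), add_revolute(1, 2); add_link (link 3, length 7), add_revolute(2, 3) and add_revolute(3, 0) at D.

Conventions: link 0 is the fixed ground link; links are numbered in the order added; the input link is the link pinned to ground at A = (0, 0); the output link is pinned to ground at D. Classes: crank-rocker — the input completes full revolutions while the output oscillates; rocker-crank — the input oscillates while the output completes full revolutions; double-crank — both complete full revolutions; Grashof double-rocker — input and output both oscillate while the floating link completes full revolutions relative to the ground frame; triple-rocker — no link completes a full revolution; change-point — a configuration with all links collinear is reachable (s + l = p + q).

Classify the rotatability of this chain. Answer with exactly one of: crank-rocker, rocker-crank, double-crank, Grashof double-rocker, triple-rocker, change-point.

lengths: ground=13, input=10, coupler=4, output=7
sorted: s=4 (shortest), l=13 (longest), p+q=17
s + l = 17 vs p + q = 17
s + l = p + q → change-point (collinear configuration reachable)

change-point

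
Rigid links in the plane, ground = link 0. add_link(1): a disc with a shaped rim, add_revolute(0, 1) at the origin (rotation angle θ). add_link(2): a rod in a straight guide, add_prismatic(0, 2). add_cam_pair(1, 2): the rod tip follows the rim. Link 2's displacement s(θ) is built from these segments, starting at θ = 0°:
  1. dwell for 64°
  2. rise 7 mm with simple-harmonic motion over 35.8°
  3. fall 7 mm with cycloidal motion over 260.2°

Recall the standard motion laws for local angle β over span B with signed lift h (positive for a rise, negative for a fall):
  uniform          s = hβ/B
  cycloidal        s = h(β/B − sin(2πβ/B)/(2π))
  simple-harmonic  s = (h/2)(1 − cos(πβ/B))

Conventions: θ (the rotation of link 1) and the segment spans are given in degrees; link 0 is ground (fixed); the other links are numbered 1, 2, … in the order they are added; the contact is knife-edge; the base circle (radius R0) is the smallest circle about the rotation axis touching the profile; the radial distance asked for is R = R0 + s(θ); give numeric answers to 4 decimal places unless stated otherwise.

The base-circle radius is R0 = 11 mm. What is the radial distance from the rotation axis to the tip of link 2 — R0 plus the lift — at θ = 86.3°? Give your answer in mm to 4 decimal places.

segment 1 (0° to 64°, dwell): s unchanged at 0.0000
θ = 86.3° falls in segment 2 (64° to 99.8°, simple-harmonic, h = 7): β = 86.3 − 64 = 22.3°, B = 35.8°; Δs = 7/2·(1 − cos(π·0.6229)) = 4.8181; s = 0.0000 + 4.8181 = 4.8181
R = R0 + s = 11 + 4.8181 = 15.8181

15.8181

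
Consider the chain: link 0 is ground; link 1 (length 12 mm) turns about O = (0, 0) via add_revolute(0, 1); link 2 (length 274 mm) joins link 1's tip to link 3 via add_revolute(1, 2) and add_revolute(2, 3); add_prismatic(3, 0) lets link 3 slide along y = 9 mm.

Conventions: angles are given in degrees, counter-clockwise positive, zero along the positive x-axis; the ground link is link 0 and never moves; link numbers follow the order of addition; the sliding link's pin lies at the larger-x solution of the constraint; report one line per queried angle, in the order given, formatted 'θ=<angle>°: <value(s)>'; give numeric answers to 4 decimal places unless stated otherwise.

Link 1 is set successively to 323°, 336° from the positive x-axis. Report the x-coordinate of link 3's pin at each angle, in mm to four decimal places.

geometry: r = 12 mm, L = 274 mm, e = 9 mm
θ=323°: crank pin P = (r cos θ, r sin θ) = (9.583626, -7.221780)
θ=323°: h = r sin θ − e = -7.221780 − 9 = -16.221780
θ=323°: x = r cos θ + √(L² − h²) = 9.583626 + 273.519385 = 283.103011
θ=336°: crank pin P = (r cos θ, r sin θ) = (10.962545, -4.880840)
θ=336°: h = r sin θ − e = -4.880840 − 9 = -13.880840
θ=336°: x = r cos θ + √(L² − h²) = 10.962545 + 273.648172 = 284.610718

θ=323°: 283.1030
θ=336°: 284.6107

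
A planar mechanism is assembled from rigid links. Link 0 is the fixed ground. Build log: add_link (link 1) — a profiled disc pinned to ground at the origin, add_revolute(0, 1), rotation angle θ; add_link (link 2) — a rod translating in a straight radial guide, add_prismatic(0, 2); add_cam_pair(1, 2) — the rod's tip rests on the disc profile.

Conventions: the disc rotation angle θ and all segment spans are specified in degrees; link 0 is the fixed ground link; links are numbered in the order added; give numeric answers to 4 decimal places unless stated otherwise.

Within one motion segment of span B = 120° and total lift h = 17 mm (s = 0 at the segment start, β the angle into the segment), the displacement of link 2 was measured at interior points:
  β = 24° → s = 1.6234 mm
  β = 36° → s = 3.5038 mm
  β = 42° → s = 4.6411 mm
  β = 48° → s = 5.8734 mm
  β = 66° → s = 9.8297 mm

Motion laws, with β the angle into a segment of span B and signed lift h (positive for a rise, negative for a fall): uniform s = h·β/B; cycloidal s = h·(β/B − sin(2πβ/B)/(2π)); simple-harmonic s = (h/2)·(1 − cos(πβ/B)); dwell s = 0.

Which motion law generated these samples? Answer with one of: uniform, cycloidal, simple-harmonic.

candidates at β/B = r: uniform s = h·r (linear in β); cycloidal s = h·(r − sin(2πr)/(2π)); simple-harmonic s = (h/2)(1 − cos(πr))
β=24°: printed 1.6234 | uniform 3.4000, cycloidal 0.8268, simple-harmonic 1.6234
β=36°: printed 3.5038 | uniform 5.1000, cycloidal 2.5268, simple-harmonic 3.5038
β=42°: printed 4.6411 | uniform 5.9500, cycloidal 3.7611, simple-harmonic 4.6411
β=48°: printed 5.8734 | uniform 6.8000, cycloidal 5.2097, simple-harmonic 5.8734
β=66°: printed 9.8297 | uniform 9.3500, cycloidal 10.1861, simple-harmonic 9.8297
only one law matches every sample → simple-harmonic

simple-harmonic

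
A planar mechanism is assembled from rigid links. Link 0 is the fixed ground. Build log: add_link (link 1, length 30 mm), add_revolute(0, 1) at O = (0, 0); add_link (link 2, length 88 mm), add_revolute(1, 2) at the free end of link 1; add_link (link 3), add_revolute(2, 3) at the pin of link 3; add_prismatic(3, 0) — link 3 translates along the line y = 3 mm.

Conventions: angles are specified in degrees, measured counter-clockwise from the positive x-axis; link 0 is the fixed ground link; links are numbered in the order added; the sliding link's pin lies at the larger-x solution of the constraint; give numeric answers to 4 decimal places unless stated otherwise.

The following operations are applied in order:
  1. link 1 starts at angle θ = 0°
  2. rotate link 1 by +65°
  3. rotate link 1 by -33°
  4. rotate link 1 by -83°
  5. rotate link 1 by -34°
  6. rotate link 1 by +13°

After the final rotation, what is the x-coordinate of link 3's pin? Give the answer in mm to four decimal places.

geometry: r = 30 mm, L = 88 mm, e = 3 mm; θ starts at 0°
rotate link 1 by +65°: θ ← 0° +65° = 65°
rotate link 1 by -33°: θ ← 65° -33° = 32°
rotate link 1 by -83°: θ ← 32° -83° = -51°
rotate link 1 by -34°: θ ← -51° -34° = -85°
rotate link 1 by +13°: θ ← -85° +13° = -72°
crank pin P = (r cos θ, r sin θ) = (9.270510, -28.531695)
h = r sin θ − e = -28.531695 − 3 = -31.531695
x = r cos θ + √(L² − h²) = 9.270510 + 82.156875 = 91.427385

91.4274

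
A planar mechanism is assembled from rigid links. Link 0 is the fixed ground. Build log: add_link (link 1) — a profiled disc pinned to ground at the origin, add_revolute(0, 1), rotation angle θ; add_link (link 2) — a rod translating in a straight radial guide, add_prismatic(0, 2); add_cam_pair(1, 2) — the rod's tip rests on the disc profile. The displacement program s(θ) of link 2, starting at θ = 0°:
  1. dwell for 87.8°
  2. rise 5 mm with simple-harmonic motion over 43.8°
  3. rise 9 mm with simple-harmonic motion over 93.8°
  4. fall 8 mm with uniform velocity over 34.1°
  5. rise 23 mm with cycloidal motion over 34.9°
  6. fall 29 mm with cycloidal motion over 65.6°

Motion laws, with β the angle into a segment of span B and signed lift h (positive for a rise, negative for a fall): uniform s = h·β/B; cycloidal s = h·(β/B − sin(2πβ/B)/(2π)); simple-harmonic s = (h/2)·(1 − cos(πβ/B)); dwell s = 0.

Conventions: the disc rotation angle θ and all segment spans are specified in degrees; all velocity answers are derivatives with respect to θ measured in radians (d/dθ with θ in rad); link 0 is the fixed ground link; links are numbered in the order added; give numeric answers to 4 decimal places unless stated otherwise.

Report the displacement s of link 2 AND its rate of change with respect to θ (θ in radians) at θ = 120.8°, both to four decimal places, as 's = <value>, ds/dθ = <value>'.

seg 1 [0°–87.8°] dwell: s stays 0.0000
seg 2 [87.8°–131.6°] simple-harmonic, h=5: θ=120.8° here. β=33, B=43.8. 5/2·(1 − cos(π·0.7534)) = 4.2867 → s = 4.2867
velocity in seg [87.8°–131.6°] (simple-harmonic), θ in radians: β = 33° = 0.5760 rad, B = 43.8° = 0.7645 rad; ds/dθ = (πh/(2B)) sin(πβ/B) = (π·5/(2·0.7645)) sin(π·0.7534) = 7.186216 mm/rad

s = 4.2867, ds/dθ = 7.1862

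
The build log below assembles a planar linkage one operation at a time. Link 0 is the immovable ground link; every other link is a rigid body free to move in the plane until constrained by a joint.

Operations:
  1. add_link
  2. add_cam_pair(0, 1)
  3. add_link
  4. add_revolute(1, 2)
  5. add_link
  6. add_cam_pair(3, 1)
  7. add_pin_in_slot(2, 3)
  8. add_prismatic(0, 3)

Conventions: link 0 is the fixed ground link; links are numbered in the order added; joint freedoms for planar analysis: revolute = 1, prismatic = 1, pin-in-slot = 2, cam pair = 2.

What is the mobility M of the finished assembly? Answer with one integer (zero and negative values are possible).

link 0 = ground. State L|J1|J2 = 1|0|0
+link1  2|0|0
C(0,1) f=2→J2  2|0|1
+link2  3|0|1
R(1,2) f=1→J1  3|1|1
+link3  4|1|1
C(3,1) f=2→J2  4|1|2
PS(2,3) f=2→J2  4|1|3
P(0,3) f=1→J1  4|2|3
M = 3(4−1)−2·2−3 = 9−4−3 = 2

M = 2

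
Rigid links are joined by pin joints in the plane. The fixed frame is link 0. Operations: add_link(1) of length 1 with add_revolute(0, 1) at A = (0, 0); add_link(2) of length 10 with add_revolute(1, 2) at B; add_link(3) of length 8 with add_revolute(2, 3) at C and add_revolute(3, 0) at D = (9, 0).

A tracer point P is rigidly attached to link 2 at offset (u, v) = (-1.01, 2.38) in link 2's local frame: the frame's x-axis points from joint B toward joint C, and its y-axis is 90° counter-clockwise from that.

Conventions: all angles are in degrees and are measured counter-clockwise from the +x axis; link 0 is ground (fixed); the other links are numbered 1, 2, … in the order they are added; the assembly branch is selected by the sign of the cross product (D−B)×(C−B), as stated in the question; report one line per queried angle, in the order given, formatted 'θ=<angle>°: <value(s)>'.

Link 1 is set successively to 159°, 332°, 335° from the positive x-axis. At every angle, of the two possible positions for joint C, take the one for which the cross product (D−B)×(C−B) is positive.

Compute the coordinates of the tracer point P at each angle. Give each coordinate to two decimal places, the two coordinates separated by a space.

A=(0,0), D=(9.00,0)
θ=159°: B = A + 1.00·(cos159°, sin159°) = (-0.9336, 0.3584)
θ=159°: |BD| = 9.9400
θ=159°: circle(B,10.00) ∩ circle(D,8.00): a=6.7809, h=7.3498
θ=159°:   candidates: C₊=(6.1079,7.4589) cross=73.057; C₋=(5.5779,-7.2311) cross=-73.057
θ=159°:   branch + wants cross > 0 → take C=(6.1079,7.4589) (cross=73.057)
θ=159°: ex = (C−B)/|BC| = (0.7041,0.7101); ey = (-0.7101,0.7041)
θ=159°: P = B + -1.01·ex + 2.38·ey = (-3.3347,1.3171)
θ=332°: B = A + 1.00·(cos332°, sin332°) = (0.8829, -0.4695)
θ=332°: |BD| = 8.1306
θ=332°: circle(B,10.00) ∩ circle(D,8.00): a=6.2792, h=7.7828
θ=332°:   candidates: C₊=(6.7022,7.6629) cross=63.279; C₋=(7.6010,-7.8767) cross=-63.279
θ=332°:   branch + wants cross > 0 → take C=(6.7022,7.6629) (cross=63.279)
θ=332°: ex = (C−B)/|BC| = (0.5819,0.8132); ey = (-0.8132,0.5819)
θ=332°: P = B + -1.01·ex + 2.38·ey = (-1.6403,0.0941)
θ=335°: B = A + 1.00·(cos335°, sin335°) = (0.9063, -0.4226)
θ=335°: |BD| = 8.1047
θ=335°: circle(B,10.00) ∩ circle(D,8.00): a=6.2733, h=7.7875
θ=335°:   candidates: C₊=(6.7650,7.6815) cross=63.116; C₋=(7.5771,-7.8725) cross=-63.116
θ=335°:   branch + wants cross > 0 → take C=(6.7650,7.6815) (cross=63.116)
θ=335°: ex = (C−B)/|BC| = (0.5859,0.8104); ey = (-0.8104,0.5859)
θ=335°: P = B + -1.01·ex + 2.38·ey = (-1.6142,0.1532)

θ=159°: -3.33 1.32
θ=332°: -1.64 0.09
θ=335°: -1.61 0.15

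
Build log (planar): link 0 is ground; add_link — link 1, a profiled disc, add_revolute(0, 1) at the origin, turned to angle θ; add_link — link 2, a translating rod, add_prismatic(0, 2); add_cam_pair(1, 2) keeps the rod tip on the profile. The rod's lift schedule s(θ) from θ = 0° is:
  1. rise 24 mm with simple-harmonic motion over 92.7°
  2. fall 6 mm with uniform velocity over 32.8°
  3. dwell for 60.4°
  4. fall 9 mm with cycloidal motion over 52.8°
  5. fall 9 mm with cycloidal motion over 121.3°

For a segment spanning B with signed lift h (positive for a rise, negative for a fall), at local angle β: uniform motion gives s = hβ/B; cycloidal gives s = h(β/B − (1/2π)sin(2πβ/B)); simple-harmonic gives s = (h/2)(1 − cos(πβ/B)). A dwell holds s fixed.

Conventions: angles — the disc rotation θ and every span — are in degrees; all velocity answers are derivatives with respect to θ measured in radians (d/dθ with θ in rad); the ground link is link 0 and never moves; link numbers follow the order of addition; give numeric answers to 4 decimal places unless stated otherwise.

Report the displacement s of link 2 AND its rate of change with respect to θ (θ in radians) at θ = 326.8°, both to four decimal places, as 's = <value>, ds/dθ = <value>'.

seg 1 [0°–92.7°] simple-harmonic, h=24: full span → s += 24 → s = 24.0000
seg 2 [92.7°–125.5°] uniform, h=-6: full span → s += -6 → s = 18.0000
seg 3 [125.5°–185.9°] dwell: s stays 18.0000
seg 4 [185.9°–238.7°] cycloidal, h=-9: full span → s += -9 → s = 9.0000
seg 5 [238.7°–360°] cycloidal, h=-9: θ=326.8° here. β=88.1, B=121.3. -9·(0.7263 − sin(2π·0.7263)/(2π)) = -7.9532 → s = 1.0468
velocity in seg [238.7°–360°] (cycloidal), θ in radians: β = 88.1° = 1.5376 rad, B = 121.3° = 2.1171 rad; ds/dθ = (h/B)(1 − cos(2πβ/B)) = ((-9)/2.1171)(1 − cos(2π·0.7263)) = -4.881876 mm/rad

s = 1.0468, ds/dθ = -4.8819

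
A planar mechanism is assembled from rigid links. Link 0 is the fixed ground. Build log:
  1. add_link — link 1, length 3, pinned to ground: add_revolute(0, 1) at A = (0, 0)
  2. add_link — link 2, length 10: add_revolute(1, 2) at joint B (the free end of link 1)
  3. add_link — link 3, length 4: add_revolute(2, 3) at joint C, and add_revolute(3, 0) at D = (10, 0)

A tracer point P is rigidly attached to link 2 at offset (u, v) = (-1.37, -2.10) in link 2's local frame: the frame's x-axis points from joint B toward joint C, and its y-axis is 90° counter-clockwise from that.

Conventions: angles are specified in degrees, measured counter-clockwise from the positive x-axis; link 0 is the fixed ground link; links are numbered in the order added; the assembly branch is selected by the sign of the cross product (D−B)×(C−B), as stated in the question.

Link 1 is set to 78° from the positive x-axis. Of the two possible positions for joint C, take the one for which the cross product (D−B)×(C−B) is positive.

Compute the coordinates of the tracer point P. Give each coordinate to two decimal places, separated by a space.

A=(0,0), D=(10.00,0)
B = A + 3.00·(cos78°, sin78°) = (0.6237, 2.9344)
|BD| = 9.8247
circle(B,10.00) ∩ circle(D,4.00): a=9.1873, h=3.9489
  candidates: C₊=(10.5711,3.9590) cross=38.797; C₋=(8.2122,-3.5782) cross=-38.797
  branch + wants cross > 0 → take C=(10.5711,3.9590) (cross=38.797)
ex = (C−B)/|BC| = (0.9947,0.1025); ey = (-0.1025,0.9947)
P = B + -1.37·ex + -2.10·ey = (-0.5239,0.7051)

-0.52 0.71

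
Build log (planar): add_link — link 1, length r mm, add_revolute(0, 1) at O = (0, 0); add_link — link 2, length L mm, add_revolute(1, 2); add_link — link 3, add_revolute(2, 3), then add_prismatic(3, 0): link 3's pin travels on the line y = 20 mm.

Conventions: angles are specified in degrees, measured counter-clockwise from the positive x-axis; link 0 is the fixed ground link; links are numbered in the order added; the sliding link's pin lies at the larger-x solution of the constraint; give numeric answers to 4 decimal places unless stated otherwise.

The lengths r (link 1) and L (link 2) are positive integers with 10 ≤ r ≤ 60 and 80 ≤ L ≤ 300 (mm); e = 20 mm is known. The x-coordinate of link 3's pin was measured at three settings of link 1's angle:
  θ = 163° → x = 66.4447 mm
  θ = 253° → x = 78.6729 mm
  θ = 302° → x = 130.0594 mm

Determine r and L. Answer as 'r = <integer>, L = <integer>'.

constraint per measurement: (x − r cos θ)² + (r sin θ − e)² = L²
subtracting the θ₁ and θ₂ equations cancels the r² and L² terms:
r = (x₁² − x₂²) / (2[(x₁cos θ₁ + e sin θ₁) − (x₂cos θ₂ + e sin θ₂)]) = 56.9996 → r = 57
L² = (x₁ − r cos θ₁)² + (r sin θ₁ − e)² = 14641.0083 → L = 121.0000 → L = 121
check at θ₃=302°: x = 130.0594 (printed 130.0594) ✓

r = 57, L = 121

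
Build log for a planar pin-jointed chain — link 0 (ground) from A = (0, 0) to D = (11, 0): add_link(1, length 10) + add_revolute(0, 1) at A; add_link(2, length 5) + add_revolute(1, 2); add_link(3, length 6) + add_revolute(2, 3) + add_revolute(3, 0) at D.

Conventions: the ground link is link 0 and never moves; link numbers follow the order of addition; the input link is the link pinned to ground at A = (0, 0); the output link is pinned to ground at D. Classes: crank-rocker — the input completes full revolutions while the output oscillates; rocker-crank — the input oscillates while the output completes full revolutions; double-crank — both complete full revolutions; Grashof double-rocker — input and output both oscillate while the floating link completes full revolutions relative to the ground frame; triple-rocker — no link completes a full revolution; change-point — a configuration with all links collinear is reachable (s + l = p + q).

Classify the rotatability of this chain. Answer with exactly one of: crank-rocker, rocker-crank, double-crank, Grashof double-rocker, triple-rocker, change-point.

lengths: ground=11, input=10, coupler=5, output=6
sorted: s=5 (shortest), l=11 (longest), p+q=16
s + l = 16 vs p + q = 16
s + l = p + q → change-point (collinear configuration reachable)

change-point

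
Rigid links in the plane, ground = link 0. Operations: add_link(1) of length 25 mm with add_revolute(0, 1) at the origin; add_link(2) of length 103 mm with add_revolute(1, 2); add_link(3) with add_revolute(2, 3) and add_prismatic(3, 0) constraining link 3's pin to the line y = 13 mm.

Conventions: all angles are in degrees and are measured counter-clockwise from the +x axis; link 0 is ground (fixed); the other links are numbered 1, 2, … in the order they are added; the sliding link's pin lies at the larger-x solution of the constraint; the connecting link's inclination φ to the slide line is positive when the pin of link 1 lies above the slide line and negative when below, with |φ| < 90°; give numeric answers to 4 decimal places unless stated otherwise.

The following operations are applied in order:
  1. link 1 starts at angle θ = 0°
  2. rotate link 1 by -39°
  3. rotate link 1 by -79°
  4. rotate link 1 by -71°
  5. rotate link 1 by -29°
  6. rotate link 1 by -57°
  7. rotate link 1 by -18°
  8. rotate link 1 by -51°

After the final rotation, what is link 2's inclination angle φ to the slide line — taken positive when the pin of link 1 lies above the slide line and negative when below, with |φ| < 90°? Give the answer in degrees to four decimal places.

geometry: r = 25 mm, L = 103 mm, e = 13 mm; θ starts at 0°
rotate link 1 by -39°: θ ← 0° -39° = -39°
rotate link 1 by -79°: θ ← -39° -79° = -118°
rotate link 1 by -71°: θ ← -118° -71° = -189°
rotate link 1 by -29°: θ ← -189° -29° = -218°
rotate link 1 by -57°: θ ← -218° -57° = -275°
rotate link 1 by -18°: θ ← -275° -18° = -293°
rotate link 1 by -51°: θ ← -293° -51° = -344°
h = r sin θ − e = 6.890934 − 13 = -6.109066
sin φ = h / L = -6.109066 / 103 = -0.05931132
φ = arcsin(-0.05931132) = -3.400284°

-3.4003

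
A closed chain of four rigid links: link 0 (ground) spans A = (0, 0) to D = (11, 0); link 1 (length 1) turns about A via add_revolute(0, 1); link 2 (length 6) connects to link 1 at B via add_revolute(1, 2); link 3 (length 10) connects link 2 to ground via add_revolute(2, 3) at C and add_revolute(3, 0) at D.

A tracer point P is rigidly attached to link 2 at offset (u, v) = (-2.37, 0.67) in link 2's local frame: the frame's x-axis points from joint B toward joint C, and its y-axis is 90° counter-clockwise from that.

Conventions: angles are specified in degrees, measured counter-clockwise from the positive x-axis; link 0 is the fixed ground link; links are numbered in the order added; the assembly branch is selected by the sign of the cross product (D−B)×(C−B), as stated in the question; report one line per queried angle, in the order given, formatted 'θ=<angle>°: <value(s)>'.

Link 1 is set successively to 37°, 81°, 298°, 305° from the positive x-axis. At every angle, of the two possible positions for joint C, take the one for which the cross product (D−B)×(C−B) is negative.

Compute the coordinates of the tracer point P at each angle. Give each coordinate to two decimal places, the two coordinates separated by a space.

A=(0,0), D=(11.00,0)
θ=37°: B = A + 1.00·(cos37°, sin37°) = (0.7986, 0.6018)
θ=37°: |BD| = 10.2191
θ=37°: circle(B,6.00) ∩ circle(D,10.00): a=1.9782, h=5.6645
θ=37°:   candidates: C₊=(3.1070,6.1400) cross=57.886; C₋=(2.4398,-5.1694) cross=-57.886
θ=37°:   branch - wants cross < 0 → take C=(2.4398,-5.1694) (cross=-57.886)
θ=37°: ex = (C−B)/|BC| = (0.2735,-0.9619); ey = (0.9619,0.2735)
θ=37°: P = B + -2.37·ex + 0.67·ey = (0.7948,3.0647)
θ=81°: B = A + 1.00·(cos81°, sin81°) = (0.1564, 0.9877)
θ=81°: |BD| = 10.8885
θ=81°: circle(B,6.00) ∩ circle(D,10.00): a=2.5053, h=5.4519
θ=81°:   candidates: C₊=(3.1460,6.1899) cross=59.363; C₋=(2.1569,-4.6690) cross=-59.363
θ=81°:   branch - wants cross < 0 → take C=(2.1569,-4.6690) (cross=-59.363)
θ=81°: ex = (C−B)/|BC| = (0.3334,-0.9428); ey = (0.9428,0.3334)
θ=81°: P = B + -2.37·ex + 0.67·ey = (-0.0021,3.4455)
θ=298°: B = A + 1.00·(cos298°, sin298°) = (0.4695, -0.8829)
θ=298°: |BD| = 10.5675
θ=298°: circle(B,6.00) ∩ circle(D,10.00): a=2.2556, h=5.5599
θ=298°:   candidates: C₊=(2.2526,4.8460) cross=58.754; C₋=(3.1817,-6.2349) cross=-58.754
θ=298°:   branch - wants cross < 0 → take C=(3.1817,-6.2349) (cross=-58.754)
θ=298°: ex = (C−B)/|BC| = (0.4520,-0.8920); ey = (0.8920,0.4520)
θ=298°: P = B + -2.37·ex + 0.67·ey = (-0.0042,1.5340)
θ=305°: B = A + 1.00·(cos305°, sin305°) = (0.5736, -0.8192)
θ=305°: |BD| = 10.4586
θ=305°: circle(B,6.00) ∩ circle(D,10.00): a=2.1696, h=5.5940
θ=305°:   candidates: C₊=(2.2983,4.9276) cross=58.505; C₋=(3.1746,-6.2260) cross=-58.505
θ=305°:   branch - wants cross < 0 → take C=(3.1746,-6.2260) (cross=-58.505)
θ=305°: ex = (C−B)/|BC| = (0.4335,-0.9011); ey = (0.9011,0.4335)
θ=305°: P = B + -2.37·ex + 0.67·ey = (0.1499,1.6070)

θ=37°: 0.79 3.06
θ=81°: -0.00 3.45
θ=298°: -0.00 1.53
θ=305°: 0.15 1.61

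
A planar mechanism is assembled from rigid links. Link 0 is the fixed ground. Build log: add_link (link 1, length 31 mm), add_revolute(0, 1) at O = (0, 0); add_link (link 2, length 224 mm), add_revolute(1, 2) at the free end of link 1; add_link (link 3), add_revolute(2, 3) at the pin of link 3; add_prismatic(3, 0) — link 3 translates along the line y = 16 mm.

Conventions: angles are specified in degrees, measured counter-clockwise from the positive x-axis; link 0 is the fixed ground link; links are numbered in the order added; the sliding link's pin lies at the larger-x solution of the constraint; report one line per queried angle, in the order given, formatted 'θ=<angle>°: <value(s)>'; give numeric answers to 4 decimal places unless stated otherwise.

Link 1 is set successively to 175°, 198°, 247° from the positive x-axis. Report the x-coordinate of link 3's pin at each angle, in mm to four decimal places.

geometry: r = 31 mm, L = 224 mm, e = 16 mm
θ=175°: crank pin P = (r cos θ, r sin θ) = (-30.882036, 2.701828)
θ=175°: h = r sin θ − e = 2.701828 − 16 = -13.298172
θ=175°: x = r cos θ + √(L² − h²) = -30.882036 + 223.604916 = 192.722881
θ=198°: crank pin P = (r cos θ, r sin θ) = (-29.482752, -9.579527)
θ=198°: h = r sin θ − e = -9.579527 − 16 = -25.579527
θ=198°: x = r cos θ + √(L² − h²) = -29.482752 + 222.534689 = 193.051937
θ=247°: crank pin P = (r cos θ, r sin θ) = (-12.112665, -28.535650)
θ=247°: h = r sin θ − e = -28.535650 − 16 = -44.535650
θ=247°: x = r cos θ + √(L² − h²) = -12.112665 + 219.528075 = 207.415410

θ=175°: 192.7229
θ=198°: 193.0519
θ=247°: 207.4154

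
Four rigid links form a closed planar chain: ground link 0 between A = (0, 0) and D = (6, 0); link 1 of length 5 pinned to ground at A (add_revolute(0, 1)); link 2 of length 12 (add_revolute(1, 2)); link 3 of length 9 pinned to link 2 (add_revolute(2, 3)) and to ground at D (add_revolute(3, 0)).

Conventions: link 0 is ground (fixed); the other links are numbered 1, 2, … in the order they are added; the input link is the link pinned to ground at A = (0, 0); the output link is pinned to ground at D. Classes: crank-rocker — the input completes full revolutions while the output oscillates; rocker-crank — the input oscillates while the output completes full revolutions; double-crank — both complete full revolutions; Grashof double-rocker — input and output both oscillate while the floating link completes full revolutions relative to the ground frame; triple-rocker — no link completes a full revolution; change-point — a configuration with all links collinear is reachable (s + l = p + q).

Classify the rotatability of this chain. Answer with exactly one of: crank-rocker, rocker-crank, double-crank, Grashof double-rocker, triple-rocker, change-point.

lengths: ground=6, input=5, coupler=12, output=9
sorted: s=5 (shortest), l=12 (longest), p+q=15
s + l = 17 vs p + q = 15
s + l > p + q → non-Grashof → no link fully rotates → triple-rocker

triple-rocker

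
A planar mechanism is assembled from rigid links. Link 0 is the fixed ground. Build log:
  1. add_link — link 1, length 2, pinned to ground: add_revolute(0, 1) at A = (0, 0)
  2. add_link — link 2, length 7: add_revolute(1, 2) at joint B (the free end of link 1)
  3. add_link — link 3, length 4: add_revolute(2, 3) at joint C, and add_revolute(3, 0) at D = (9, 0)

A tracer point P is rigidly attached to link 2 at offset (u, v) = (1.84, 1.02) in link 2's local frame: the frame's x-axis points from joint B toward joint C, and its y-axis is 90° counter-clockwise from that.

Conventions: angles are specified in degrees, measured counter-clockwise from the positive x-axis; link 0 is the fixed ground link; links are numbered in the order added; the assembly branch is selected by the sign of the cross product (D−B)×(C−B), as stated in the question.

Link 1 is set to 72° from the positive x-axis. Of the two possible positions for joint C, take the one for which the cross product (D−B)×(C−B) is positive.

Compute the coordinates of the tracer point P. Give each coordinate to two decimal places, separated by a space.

A=(0,0), D=(9.00,0)
B = A + 2.00·(cos72°, sin72°) = (0.6180, 1.9021)
|BD| = 8.5951
circle(B,7.00) ∩ circle(D,4.00): a=6.2172, h=3.2165
  candidates: C₊=(7.3929,3.6630) cross=27.646; C₋=(5.9693,-2.6105) cross=-27.646
  branch + wants cross > 0 → take C=(7.3929,3.6630) (cross=27.646)
ex = (C−B)/|BC| = (0.9678,0.2516); ey = (-0.2516,0.9678)
P = B + 1.84·ex + 1.02·ey = (2.1423,3.3522)

2.14 3.35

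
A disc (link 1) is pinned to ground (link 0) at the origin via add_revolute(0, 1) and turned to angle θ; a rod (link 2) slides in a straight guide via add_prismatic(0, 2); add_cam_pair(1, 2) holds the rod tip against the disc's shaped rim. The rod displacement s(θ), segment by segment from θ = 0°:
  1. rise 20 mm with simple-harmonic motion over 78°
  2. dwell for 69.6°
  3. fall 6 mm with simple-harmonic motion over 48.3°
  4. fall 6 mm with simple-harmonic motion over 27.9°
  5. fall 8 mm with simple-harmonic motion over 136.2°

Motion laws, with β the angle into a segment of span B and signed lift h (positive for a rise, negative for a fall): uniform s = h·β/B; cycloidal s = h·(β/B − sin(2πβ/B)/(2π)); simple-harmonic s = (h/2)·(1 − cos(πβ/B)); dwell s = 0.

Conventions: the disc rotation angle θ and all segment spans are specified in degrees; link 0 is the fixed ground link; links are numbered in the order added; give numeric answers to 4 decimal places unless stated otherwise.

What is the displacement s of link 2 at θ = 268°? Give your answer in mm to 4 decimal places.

segment 1 (0° to 78°, simple-harmonic, h = 20) is passed completely: s = 0.0000 + (20) = 20.0000
segment 2 (78° to 147.6°, dwell): s unchanged at 20.0000
segment 3 (147.6° to 195.9°, simple-harmonic, h = -6) is passed completely: s = 20.0000 + (-6) = 14.0000
segment 4 (195.9° to 223.8°, simple-harmonic, h = -6) is passed completely: s = 14.0000 + (-6) = 8.0000
θ = 268° falls in segment 5 (223.8° to 360°, simple-harmonic, h = -8): β = 268 − 223.8 = 44.2°, B = 136.2°; Δs = -8/2·(1 − cos(π·0.3245)) = -1.9049; s = 8.0000 − 1.9049 = 6.0951

6.0951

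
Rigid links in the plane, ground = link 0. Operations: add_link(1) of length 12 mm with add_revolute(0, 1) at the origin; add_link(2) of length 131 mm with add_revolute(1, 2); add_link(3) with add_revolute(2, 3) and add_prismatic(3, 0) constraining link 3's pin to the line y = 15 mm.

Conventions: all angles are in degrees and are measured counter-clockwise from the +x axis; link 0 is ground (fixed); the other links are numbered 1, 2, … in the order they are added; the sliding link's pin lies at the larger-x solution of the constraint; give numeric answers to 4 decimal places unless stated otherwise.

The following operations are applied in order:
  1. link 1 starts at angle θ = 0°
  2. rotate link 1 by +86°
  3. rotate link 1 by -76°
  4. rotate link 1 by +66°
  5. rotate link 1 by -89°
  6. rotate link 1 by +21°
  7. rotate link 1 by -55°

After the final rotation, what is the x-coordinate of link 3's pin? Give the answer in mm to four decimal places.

geometry: r = 12 mm, L = 131 mm, e = 15 mm; θ starts at 0°
rotate link 1 by +86°: θ ← 0° +86° = 86°
rotate link 1 by -76°: θ ← 86° -76° = 10°
rotate link 1 by +66°: θ ← 10° +66° = 76°
rotate link 1 by -89°: θ ← 76° -89° = -13°
rotate link 1 by +21°: θ ← -13° +21° = 8°
rotate link 1 by -55°: θ ← 8° -55° = -47°
crank pin P = (r cos θ, r sin θ) = (8.183980, -8.776244)
h = r sin θ − e = -8.776244 − 15 = -23.776244
x = r cos θ + √(L² − h²) = 8.183980 + 128.824261 = 137.008241

137.0082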